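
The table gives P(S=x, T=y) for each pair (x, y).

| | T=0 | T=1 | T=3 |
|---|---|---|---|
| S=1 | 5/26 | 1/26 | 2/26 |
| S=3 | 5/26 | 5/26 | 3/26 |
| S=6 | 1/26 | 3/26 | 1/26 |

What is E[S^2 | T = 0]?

86/11

P(T = 0) = 11/26.
Σ S^2·P over the event = 1·(5/26) + 9·(5/26) + 36·(1/26) = 43/13.
E[S^2 | T = 0] = (43/13) / (11/26) = 86/11.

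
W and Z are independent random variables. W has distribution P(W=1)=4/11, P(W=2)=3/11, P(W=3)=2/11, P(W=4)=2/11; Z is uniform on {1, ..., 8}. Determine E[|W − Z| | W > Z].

P(W > Z) = 13/88.
Summing |W−Z|·P(x,y) over outcomes with W > Z gives 21/88.
E[|W − Z| | W > Z] = (21/88) / (13/88) = 21/13.

21/13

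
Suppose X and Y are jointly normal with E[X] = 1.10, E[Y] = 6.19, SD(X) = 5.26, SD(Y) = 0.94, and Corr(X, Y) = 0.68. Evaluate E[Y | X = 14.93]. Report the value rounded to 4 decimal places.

The regression of Y on X has slope ρ·σ_Y/σ_X and passes through (μ_X, μ_Y).
E[Y | X=14.93] = 6.19 + (0.68)·(0.94/5.26)·(14.93 − (1.10)) = 6.19 + (0.12152)·(13.83) = 7.8706.

7.8706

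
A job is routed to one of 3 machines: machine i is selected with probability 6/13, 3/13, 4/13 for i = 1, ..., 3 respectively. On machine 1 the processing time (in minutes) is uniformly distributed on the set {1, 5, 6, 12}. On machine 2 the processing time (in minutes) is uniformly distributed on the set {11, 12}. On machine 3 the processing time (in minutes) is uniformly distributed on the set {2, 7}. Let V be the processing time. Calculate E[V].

177/26

E[V | machine 1] = (1+5+6+12)/4 = 6.
E[V | machine 2] = (11+12)/2 = 23/2.
E[V | machine 3] = (2+7)/2 = 9/2.
By the law of total expectation,
E[V] = (6/13)·(6) + (3/13)·(23/2) + (4/13)·(9/2) = 177/26.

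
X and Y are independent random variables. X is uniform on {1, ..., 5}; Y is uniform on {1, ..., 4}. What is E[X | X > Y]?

P(X > Y) = 1/2.
Summing X·P(x,y) over outcomes with X > Y gives 2.
E[X | X > Y] = (2) / (1/2) = 4.

4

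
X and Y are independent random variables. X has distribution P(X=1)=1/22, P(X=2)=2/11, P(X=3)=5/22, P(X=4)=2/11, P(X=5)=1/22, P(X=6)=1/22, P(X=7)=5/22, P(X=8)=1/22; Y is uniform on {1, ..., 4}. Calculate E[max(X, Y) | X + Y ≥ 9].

P(X + Y ≥ 9) = 1/4.
Summing max(X,Y)·P(x,y) over outcomes with X + Y ≥ 9 gives 7/4.
E[max(X, Y) | X + Y ≥ 9] = (7/4) / (1/4) = 7.

7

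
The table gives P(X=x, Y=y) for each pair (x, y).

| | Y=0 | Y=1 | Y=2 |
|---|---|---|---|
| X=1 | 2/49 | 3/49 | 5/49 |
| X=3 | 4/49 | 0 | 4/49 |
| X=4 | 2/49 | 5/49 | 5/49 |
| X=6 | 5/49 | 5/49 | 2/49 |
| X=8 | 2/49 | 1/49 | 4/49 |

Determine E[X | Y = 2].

81/20

P(Y = 2) = 20/49.
Σ X·P over the event = 1·(5/49) + 3·(4/49) + 4·(5/49) + 6·(2/49) + 8·(4/49) = 81/49.
E[X | Y = 2] = (81/49) / (20/49) = 81/20.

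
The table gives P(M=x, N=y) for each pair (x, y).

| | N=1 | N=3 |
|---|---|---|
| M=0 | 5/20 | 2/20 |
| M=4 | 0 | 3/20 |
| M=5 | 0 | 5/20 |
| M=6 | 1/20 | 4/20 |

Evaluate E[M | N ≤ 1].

1

P(N ≤ 1) = 3/10.
Σ M·P over the event = 0·(5/20) + 6·(1/20) = 3/10.
E[M | N ≤ 1] = (3/10) / (3/10) = 1.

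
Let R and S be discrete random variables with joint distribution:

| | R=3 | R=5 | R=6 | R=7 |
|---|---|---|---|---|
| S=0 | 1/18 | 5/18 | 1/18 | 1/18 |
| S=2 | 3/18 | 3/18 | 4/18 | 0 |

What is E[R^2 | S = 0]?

219/8

P(S = 0) = 4/9.
Σ R^2·P over the event = 9·(1/18) + 25·(5/18) + 36·(1/18) + 49·(1/18) = 73/6.
E[R^2 | S = 0] = (73/6) / (4/9) = 219/8.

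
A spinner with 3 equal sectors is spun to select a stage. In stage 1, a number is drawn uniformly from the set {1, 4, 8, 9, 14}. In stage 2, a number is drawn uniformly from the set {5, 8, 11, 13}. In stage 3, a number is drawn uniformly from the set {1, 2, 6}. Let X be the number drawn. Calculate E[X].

E[X | stage 1] = (1+4+8+9+14)/5 = 36/5.
E[X | stage 2] = (5+8+11+13)/4 = 37/4.
E[X | stage 3] = (1+2+6)/3 = 3.
By the law of total expectation,
E[X] = (1/3)·(36/5) + (1/3)·(37/4) + (1/3)·(3) = 389/60.

389/60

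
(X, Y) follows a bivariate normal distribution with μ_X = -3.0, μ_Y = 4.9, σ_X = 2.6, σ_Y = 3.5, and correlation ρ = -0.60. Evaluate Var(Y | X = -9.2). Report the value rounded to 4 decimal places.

For a bivariate normal, Var(Y | X=x) = σ_Y²(1 − ρ²).
Var(Y | X=-9.2) = (3.5)²·(1 − (-0.60)²) = 12.25·0.64 = 7.8400.

7.8400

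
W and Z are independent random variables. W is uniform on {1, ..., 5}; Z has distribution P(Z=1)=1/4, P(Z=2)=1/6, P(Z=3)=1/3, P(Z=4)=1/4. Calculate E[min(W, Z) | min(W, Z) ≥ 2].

11/4

P(min(W, Z) ≥ 2) = 3/5.
Summing min(W,Z)·P(x,y) over outcomes with min(W, Z) ≥ 2 gives 33/20.
E[min(W, Z) | min(W, Z) ≥ 2] = (33/20) / (3/5) = 11/4.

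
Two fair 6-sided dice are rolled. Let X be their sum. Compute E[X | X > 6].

P(X > 6) = 7/12.
Σ over the event: 7·1/6 + 8·5/36 + 9·1/9 + 10·1/12 + 11·1/18 + 12·1/36 = 91/18.
E[X | X > 6] = (91/18) / (7/12) = 26/3.

26/3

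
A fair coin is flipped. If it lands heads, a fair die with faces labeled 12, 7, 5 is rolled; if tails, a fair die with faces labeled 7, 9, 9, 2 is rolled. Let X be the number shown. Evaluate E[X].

E[X | heads] = (12+7+5)/3 = 8.
E[X | tails] = (7+9+9+2)/4 = 27/4.
By the law of total expectation,
E[X] = (1/2)·(8) + (1/2)·(27/4) = 59/8.

59/8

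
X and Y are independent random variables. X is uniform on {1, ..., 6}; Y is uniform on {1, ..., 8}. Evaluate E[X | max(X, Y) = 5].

35/9

Outcomes with max(X, Y) = 5: (1,5), (2,5), (3,5), (4,5), (5,1), (5,2), (5,3), (5,4), (5,5), each with probability 1/48.
E[X | max(X, Y) = 5] = (1 + 2 + 3 + 4 + 5 + 5 + 5 + 5 + 5) / 9 = 35/9.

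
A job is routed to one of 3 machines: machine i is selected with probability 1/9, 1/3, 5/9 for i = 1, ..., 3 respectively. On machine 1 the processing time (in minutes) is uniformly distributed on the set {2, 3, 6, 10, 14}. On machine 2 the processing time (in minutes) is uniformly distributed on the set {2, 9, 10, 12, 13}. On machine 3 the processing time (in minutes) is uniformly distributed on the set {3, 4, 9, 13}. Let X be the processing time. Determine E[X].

E[X | machine 1] = (2+3+6+10+14)/5 = 7.
E[X | machine 2] = (2+9+10+12+13)/5 = 46/5.
E[X | machine 3] = (3+4+9+13)/4 = 29/4.
E[X] = (1/9)·(7) + (1/3)·(46/5) + (5/9)·(29/4) = 1417/180.

1417/180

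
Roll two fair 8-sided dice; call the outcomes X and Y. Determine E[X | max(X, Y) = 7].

P(max(X, Y) = 7) = 13/64.
Summing X·P(x,y) over outcomes with max(X, Y) = 7 gives 35/32.
E[X | max(X, Y) = 7] = (35/32) / (13/64) = 70/13.

70/13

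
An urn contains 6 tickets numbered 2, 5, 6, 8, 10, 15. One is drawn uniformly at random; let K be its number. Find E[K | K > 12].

P(K > 12) = 1/6.
Σ over the event: 15·1/6 = 5/2.
E[K | K > 12] = (5/2) / (1/6) = 15.

15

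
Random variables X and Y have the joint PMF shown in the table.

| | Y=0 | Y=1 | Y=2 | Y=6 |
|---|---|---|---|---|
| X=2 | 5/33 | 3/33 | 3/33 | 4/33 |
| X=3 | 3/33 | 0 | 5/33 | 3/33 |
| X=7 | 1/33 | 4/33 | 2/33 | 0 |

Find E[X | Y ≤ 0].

26/9

P(Y ≤ 0) = 3/11.
Σ X·P over the event = 2·(5/33) + 3·(3/33) + 7·(1/33) = 26/33.
E[X | Y ≤ 0] = (26/33) / (3/11) = 26/9.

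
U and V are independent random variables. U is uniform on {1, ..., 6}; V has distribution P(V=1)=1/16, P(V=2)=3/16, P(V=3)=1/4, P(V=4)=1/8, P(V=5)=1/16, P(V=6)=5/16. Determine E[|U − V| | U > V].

38/17

P(U > V) = 17/48.
Summing |U−V|·P(x,y) over outcomes with U > V gives 19/24.
E[|U − V| | U > V] = (19/24) / (17/48) = 38/17.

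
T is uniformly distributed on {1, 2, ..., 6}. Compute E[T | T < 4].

Given T < 4, T is equally likely to be any of {1, 2, 3}.
E[T | T < 4] = (1 + 2 + 3) / 3 = 2.

2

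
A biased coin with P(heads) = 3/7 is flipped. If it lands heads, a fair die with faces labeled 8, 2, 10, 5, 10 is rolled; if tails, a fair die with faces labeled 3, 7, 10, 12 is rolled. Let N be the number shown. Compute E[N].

53/7

E[N | heads] = (8+2+10+5+10)/5 = 7.
E[N | tails] = (3+7+10+12)/4 = 8.
By the law of total expectation,
E[N] = (3/7)·(7) + (4/7)·(8) = 53/7.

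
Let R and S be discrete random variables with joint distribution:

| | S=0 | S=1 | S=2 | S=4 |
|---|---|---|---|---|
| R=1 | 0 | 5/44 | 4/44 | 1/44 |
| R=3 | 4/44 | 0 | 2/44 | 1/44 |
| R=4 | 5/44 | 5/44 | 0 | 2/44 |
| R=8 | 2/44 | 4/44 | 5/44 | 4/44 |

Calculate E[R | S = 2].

50/11

P(S = 2) = 1/4.
Σ R·P over the event = 1·(4/44) + 3·(2/44) + 8·(5/44) = 25/22.
E[R | S = 2] = (25/22) / (1/4) = 50/11.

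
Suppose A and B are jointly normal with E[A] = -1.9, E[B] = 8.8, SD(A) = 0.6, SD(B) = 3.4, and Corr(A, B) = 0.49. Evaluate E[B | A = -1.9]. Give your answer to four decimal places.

For a bivariate normal, E[B | A=x] = μ_B + ρ·(σ_B/σ_A)·(x − μ_A).
E[B | A=-1.9] = 8.8 + (0.49)·(3.4/0.6)·(-1.9 − (-1.9)) = 8.8 + (2.7767)·(0) = 8.8000.

8.8000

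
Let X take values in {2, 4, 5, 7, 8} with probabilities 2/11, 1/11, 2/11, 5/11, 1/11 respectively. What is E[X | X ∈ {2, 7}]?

39/7

P(X ∈ {2, 7}) = 7/11.
Σ over the event: 2·2/11 + 7·5/11 = 39/11.
E[X | X ∈ {2, 7}] = (39/11) / (7/11) = 39/7.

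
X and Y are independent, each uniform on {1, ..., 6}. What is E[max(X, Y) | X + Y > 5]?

P(X + Y > 5) = 13/18.
Summing max(X,Y)·P(x,y) over outcomes with X + Y > 5 gives 67/18.
E[max(X, Y) | X + Y > 5] = (67/18) / (13/18) = 67/13.

67/13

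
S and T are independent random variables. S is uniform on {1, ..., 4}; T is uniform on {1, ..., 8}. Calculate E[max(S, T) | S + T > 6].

P(S + T > 6) = 9/16.
Summing max(S,T)·P(x,y) over outcomes with S + T > 6 gives 111/32.
E[max(S, T) | S + T > 6] = (111/32) / (9/16) = 37/6.

37/6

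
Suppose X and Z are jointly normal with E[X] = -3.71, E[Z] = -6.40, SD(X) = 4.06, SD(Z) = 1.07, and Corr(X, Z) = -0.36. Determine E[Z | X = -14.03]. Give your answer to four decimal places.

For a bivariate normal, E[Z | X=x] = μ_Z + ρ·(σ_Z/σ_X)·(x − μ_X).
E[Z | X=-14.03] = -6.40 + (-0.36)·(1.07/4.06)·(-14.03 − (-3.71)) = -6.40 + (-0.094877)·(-10.32) = -5.4209.

-5.4209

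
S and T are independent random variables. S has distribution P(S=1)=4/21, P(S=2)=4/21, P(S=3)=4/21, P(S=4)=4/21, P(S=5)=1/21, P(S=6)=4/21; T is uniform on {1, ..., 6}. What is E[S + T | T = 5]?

58/7

P(T = 5) = 1/6.
Summing (S+T)·P(x,y) over outcomes with T = 5 gives 29/21.
E[S + T | T = 5] = (29/21) / (1/6) = 58/7.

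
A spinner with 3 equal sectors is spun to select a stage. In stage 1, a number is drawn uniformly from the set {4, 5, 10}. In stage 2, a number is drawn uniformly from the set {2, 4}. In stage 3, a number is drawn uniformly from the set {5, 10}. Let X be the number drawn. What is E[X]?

101/18

E[X | stage 1] = (4+5+10)/3 = 19/3.
E[X | stage 2] = (2+4)/2 = 3.
E[X | stage 3] = (5+10)/2 = 15/2.
By the law of total expectation,
E[X] = (1/3)·(19/3) + (1/3)·(3) + (1/3)·(15/2) = 101/18.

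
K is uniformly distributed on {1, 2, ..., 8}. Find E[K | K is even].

5

Given K is even, K is equally likely to be any of {2, 4, 6, 8}.
E[K | K is even] = (2 + 4 + 6 + 8) / 4 = 5.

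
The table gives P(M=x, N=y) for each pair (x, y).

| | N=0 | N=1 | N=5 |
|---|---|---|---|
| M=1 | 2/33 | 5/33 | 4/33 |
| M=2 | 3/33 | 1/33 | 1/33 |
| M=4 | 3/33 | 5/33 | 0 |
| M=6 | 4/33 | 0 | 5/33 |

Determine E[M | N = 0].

11/3

P(N = 0) = 4/11.
Σ M·P over the event = 1·(2/33) + 2·(3/33) + 4·(3/33) + 6·(4/33) = 4/3.
E[M | N = 0] = (4/3) / (4/11) = 11/3.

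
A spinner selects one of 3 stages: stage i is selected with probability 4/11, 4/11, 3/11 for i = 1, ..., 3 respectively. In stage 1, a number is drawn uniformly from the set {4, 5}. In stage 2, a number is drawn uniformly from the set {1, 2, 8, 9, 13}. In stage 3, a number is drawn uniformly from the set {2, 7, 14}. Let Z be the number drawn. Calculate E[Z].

337/55

E[Z | stage 1] = (4+5)/2 = 9/2.
E[Z | stage 2] = (1+2+8+9+13)/5 = 33/5.
E[Z | stage 3] = (2+7+14)/3 = 23/3.
By the law of total expectation,
E[Z] = (4/11)·(9/2) + (4/11)·(33/5) + (3/11)·(23/3) = 337/55.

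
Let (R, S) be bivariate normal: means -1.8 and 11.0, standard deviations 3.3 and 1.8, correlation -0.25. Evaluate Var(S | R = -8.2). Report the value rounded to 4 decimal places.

3.0375

The conditional variance in a bivariate normal is σ_S²(1 − ρ²), independent of x.
Var(S | R=-8.2) = (1.8)²·(1 − (-0.25)²) = 3.24·0.9375 = 3.0375.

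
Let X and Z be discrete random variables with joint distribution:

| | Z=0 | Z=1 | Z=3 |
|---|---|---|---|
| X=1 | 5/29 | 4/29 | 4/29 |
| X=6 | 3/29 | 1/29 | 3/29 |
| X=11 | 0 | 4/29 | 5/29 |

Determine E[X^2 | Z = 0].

P(Z = 0) = 8/29.
Summing X^2·P(X=x,Z=y) over the conditioning event gives 113/29.
E[X^2 | Z = 0] = (113/29) / (8/29) = 113/8.

113/8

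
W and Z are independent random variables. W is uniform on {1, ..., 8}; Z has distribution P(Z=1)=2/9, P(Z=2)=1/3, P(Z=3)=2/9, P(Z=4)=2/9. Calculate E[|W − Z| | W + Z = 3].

P(W + Z = 3) = 5/72.
Summing |W−Z|·P(x,y) over outcomes with W + Z = 3 gives 5/72.
E[|W − Z| | W + Z = 3] = (5/72) / (5/72) = 1.

1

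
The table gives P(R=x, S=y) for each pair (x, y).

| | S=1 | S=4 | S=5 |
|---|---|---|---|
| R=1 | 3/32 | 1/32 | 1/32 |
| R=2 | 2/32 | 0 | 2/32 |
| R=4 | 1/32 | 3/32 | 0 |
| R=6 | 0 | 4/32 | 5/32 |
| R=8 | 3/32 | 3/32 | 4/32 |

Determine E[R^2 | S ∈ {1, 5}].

664/21

P(S ∈ {1, 5}) = 21/32.
Σ R^2·P over the event = 1·(3/32) + 1·(1/32) + 4·(2/32) + 4·(2/32) + 16·(1/32) + 36·(5/32) + 64·(3/32) + 64·(4/32) = 83/4.
E[R^2 | S ∈ {1, 5}] = (83/4) / (21/32) = 664/21.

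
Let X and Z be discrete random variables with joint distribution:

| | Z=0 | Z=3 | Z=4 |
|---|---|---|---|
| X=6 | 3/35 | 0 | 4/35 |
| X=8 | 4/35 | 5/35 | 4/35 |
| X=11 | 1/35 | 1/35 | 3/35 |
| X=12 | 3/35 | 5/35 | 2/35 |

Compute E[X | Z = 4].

P(Z = 4) = 13/35.
Summing X·P(X=x,Z=y) over the conditioning event gives 113/35.
E[X | Z = 4] = (113/35) / (13/35) = 113/13.

113/13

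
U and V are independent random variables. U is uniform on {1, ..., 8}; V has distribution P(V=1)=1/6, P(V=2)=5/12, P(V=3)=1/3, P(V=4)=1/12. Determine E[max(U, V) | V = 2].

P(V = 2) = 5/12.
Summing max(U,V)·P(x,y) over outcomes with V = 2 gives 185/96.
E[max(U, V) | V = 2] = (185/96) / (5/12) = 37/8.

37/8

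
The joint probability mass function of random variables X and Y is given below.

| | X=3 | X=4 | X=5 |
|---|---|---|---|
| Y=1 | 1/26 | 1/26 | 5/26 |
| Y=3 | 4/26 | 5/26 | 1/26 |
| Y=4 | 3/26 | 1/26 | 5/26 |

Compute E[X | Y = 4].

38/9

P(Y = 4) = 9/26.
Σ X·P over the event = 3·(3/26) + 4·(1/26) + 5·(5/26) = 19/13.
E[X | Y = 4] = (19/13) / (9/26) = 38/9.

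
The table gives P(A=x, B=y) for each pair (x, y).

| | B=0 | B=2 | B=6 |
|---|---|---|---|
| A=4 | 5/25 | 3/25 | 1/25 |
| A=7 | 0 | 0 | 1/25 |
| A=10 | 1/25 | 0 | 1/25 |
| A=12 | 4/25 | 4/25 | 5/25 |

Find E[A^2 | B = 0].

P(B = 0) = 2/5.
Σ A^2·P over the event = 16·(5/25) + 100·(1/25) + 144·(4/25) = 756/25.
E[A^2 | B = 0] = (756/25) / (2/5) = 378/5.

378/5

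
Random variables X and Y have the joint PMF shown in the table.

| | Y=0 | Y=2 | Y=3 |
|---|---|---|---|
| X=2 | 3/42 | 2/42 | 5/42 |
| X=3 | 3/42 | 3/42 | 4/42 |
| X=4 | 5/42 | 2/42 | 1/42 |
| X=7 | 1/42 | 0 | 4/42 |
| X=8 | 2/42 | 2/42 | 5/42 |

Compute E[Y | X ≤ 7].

P(X ≤ 7) = 11/14.
Summing Y·P(X=x,Y=y) over the conditioning event gives 4/3.
E[Y | X ≤ 7] = (4/3) / (11/14) = 56/33.

56/33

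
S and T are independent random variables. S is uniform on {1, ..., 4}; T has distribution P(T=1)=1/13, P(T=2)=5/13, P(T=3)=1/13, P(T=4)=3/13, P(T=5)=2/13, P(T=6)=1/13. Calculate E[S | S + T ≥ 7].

P(S + T ≥ 7) = 17/52.
Summing S·P(x,y) over outcomes with S + T ≥ 7 gives 53/52.
E[S | S + T ≥ 7] = (53/52) / (17/52) = 53/17.

53/17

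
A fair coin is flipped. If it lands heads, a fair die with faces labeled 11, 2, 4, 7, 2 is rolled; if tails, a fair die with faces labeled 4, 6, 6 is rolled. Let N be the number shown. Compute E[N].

79/15

E[N | heads] = (11+2+4+7+2)/5 = 26/5.
E[N | tails] = (4+6+6)/3 = 16/3.
By the law of total expectation,
E[N] = (1/2)·(26/5) + (1/2)·(16/3) = 79/15.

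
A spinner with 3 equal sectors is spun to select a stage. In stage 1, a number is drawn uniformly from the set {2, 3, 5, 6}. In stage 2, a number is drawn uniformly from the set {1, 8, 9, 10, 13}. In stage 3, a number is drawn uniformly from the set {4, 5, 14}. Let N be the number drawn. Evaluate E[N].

E[N | stage 1] = (2+3+5+6)/4 = 4.
E[N | stage 2] = (1+8+9+10+13)/5 = 41/5.
E[N | stage 3] = (4+5+14)/3 = 23/3.
By the law of total expectation,
E[N] = (1/3)·(4) + (1/3)·(41/5) + (1/3)·(23/3) = 298/45.

298/45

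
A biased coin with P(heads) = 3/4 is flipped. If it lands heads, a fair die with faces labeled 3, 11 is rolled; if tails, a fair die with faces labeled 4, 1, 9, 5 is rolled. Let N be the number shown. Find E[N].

103/16

E[N | heads] = (3+11)/2 = 7.
E[N | tails] = (4+1+9+5)/4 = 19/4.
By the law of total expectation,
E[N] = (3/4)·(7) + (1/4)·(19/4) = 103/16.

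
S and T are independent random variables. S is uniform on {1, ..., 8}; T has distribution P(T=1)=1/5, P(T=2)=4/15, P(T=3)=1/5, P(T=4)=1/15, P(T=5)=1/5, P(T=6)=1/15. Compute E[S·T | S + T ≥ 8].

106/5

P(S + T ≥ 8) = 1/2.
Summing ST·P(x,y) over outcomes with S + T ≥ 8 gives 53/5.
E[S·T | S + T ≥ 8] = (53/5) / (1/2) = 106/5.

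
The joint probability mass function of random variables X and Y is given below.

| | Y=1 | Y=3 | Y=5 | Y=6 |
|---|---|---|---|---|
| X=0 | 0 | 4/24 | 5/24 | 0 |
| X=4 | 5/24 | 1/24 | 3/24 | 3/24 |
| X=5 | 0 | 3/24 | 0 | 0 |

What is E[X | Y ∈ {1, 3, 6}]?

51/16

P(Y ∈ {1, 3, 6}) = 2/3.
Σ X·P over the event = 0·(4/24) + 4·(5/24) + 4·(1/24) + 4·(3/24) + 5·(3/24) = 17/8.
E[X | Y ∈ {1, 3, 6}] = (17/8) / (2/3) = 51/16.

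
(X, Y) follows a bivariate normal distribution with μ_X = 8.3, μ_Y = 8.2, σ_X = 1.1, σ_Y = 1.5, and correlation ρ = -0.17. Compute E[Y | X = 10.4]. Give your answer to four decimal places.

For a bivariate normal, E[Y | X=x] = μ_Y + ρ·(σ_Y/σ_X)·(x − μ_X).
E[Y | X=10.4] = 8.2 + (-0.17)·(1.5/1.1)·(10.4 − (8.3)) = 8.2 + (-0.23182)·(2.1) = 7.7132.

7.7132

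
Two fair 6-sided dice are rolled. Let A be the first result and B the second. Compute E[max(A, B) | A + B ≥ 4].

52/11

P(A + B ≥ 4) = 11/12.
Summing max(A,B)·P(x,y) over outcomes with A + B ≥ 4 gives 13/3.
E[max(A, B) | A + B ≥ 4] = (13/3) / (11/12) = 52/11.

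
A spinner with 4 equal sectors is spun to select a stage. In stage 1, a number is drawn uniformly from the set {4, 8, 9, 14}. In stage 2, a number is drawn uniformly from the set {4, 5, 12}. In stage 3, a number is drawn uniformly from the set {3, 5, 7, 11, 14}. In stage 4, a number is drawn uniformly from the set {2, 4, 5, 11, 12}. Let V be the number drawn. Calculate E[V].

E[V | stage 1] = (4+8+9+14)/4 = 35/4.
E[V | stage 2] = (4+5+12)/3 = 7.
E[V | stage 3] = (3+5+7+11+14)/5 = 8.
E[V | stage 4] = (2+4+5+11+12)/5 = 34/5.
E[V] = (1/4)·(35/4) + (1/4)·(7) + (1/4)·(8) + (1/4)·(34/5) = 611/80.

611/80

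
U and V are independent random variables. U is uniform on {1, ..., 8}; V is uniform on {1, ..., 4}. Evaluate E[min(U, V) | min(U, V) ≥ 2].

59/21

P(min(U, V) ≥ 2) = 21/32.
Summing min(U,V)·P(x,y) over outcomes with min(U, V) ≥ 2 gives 59/32.
E[min(U, V) | min(U, V) ≥ 2] = (59/32) / (21/32) = 59/21.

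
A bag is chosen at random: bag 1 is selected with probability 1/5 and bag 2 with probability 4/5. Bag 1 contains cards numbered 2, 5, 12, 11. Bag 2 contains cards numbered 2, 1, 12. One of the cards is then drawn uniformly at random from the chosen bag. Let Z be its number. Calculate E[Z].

11/2

E[Z | bag 1] = (2+5+12+11)/4 = 15/2.
E[Z | bag 2] = (2+1+12)/3 = 5.
E[Z] = (1/5)·(15/2) + (4/5)·(5) = 11/2.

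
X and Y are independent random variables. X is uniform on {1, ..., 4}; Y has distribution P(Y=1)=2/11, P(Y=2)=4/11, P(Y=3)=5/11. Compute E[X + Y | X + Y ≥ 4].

P(X + Y ≥ 4) = 9/11.
Summing (X+Y)·P(x,y) over outcomes with X + Y ≥ 4 gives 47/11.
E[X + Y | X + Y ≥ 4] = (47/11) / (9/11) = 47/9.

47/9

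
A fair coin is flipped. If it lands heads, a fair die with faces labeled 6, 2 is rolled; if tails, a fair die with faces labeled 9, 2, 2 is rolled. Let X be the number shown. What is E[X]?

E[X | heads] = (6+2)/2 = 4.
E[X | tails] = (9+2+2)/3 = 13/3.
By the law of total expectation,
E[X] = (1/2)·(4) + (1/2)·(13/3) = 25/6.

25/6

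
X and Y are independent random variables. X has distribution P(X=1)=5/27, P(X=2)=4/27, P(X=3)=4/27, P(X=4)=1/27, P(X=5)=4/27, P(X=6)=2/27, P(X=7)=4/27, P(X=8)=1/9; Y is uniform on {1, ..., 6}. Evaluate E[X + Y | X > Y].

P(X > Y) = 83/162.
Summing (X+Y)·P(x,y) over outcomes with X > Y gives 245/54.
E[X + Y | X > Y] = (245/54) / (83/162) = 735/83.

735/83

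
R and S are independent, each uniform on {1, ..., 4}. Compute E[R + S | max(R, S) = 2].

10/3

Outcomes with max(R, S) = 2: (1,2), (2,1), (2,2), each with probability 1/16.
E[R + S | max(R, S) = 2] = (3 + 3 + 4) / 3 = 10/3.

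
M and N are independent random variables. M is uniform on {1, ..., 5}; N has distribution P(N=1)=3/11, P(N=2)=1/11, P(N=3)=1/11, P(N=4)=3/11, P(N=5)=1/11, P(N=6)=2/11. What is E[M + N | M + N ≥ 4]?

83/12

P(M + N ≥ 4) = 48/55.
Summing (M+N)·P(x,y) over outcomes with M + N ≥ 4 gives 332/55.
E[M + N | M + N ≥ 4] = (332/55) / (48/55) = 83/12.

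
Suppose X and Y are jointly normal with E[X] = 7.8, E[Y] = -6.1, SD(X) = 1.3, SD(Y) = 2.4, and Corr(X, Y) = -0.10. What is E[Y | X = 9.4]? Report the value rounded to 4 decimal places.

The regression of Y on X has slope ρ·σ_Y/σ_X and passes through (μ_X, μ_Y).
E[Y | X=9.4] = -6.1 + (-0.10)·(2.4/1.3)·(9.4 − (7.8)) = -6.1 + (-0.18462)·(1.6) = -6.3954.

-6.3954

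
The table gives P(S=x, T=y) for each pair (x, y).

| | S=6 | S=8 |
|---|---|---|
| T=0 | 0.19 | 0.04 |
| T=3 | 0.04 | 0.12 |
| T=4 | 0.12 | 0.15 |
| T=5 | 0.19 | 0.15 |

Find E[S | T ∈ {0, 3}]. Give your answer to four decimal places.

6.8205

P(T ∈ {0, 3}) = 0.39.
Σ S·P over the event = 6·(0.19) + 6·(0.04) + 8·(0.04) + 8·(0.12) = 2.66.
E[S | T ∈ {0, 3}] = (2.66) / (0.39) = 6.8205.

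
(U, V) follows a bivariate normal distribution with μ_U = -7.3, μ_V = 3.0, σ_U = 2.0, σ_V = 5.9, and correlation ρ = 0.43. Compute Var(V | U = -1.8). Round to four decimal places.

28.3736

Var(V | U=x) = (1 − ρ²)·σ_V².
Var(V | U=-1.8) = (5.9)²·(1 − (0.43)²) = 34.81·0.8151 = 28.3736.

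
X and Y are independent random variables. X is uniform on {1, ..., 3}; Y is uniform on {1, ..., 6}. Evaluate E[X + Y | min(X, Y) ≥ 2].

13/2

P(min(X, Y) ≥ 2) = 5/9.
Summing (X+Y)·P(x,y) over outcomes with min(X, Y) ≥ 2 gives 65/18.
E[X + Y | min(X, Y) ≥ 2] = (65/18) / (5/9) = 13/2.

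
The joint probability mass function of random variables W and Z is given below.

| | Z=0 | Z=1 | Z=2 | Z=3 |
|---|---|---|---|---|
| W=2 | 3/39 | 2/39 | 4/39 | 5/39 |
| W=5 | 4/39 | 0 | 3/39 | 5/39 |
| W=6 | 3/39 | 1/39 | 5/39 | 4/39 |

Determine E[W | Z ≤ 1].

P(Z ≤ 1) = 1/3.
Summing W·P(W=x,Z=y) over the conditioning event gives 18/13.
E[W | Z ≤ 1] = (18/13) / (1/3) = 54/13.

54/13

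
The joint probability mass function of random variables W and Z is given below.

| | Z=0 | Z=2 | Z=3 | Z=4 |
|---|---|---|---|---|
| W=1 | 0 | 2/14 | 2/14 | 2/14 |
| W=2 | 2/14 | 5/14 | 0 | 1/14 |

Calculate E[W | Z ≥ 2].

P(Z ≥ 2) = 6/7.
Σ W·P over the event = 1·(2/14) + 1·(2/14) + 1·(2/14) + 2·(5/14) + 2·(1/14) = 9/7.
E[W | Z ≥ 2] = (9/7) / (6/7) = 3/2.

3/2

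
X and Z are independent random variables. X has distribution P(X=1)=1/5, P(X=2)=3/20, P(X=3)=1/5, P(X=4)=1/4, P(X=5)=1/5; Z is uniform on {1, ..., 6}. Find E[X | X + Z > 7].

P(X + Z > 7) = 7/20.
Summing X·P(x,y) over outcomes with X + Z > 7 gives 17/12.
E[X | X + Z > 7] = (17/12) / (7/20) = 85/21.

85/21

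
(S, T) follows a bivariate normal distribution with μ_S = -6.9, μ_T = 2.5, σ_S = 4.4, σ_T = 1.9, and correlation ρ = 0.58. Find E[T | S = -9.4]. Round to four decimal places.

1.8739

E[T | S=x] = μ_T + ρ(σ_T/σ_S)(x − μ_S) for jointly normal variables.
E[T | S=-9.4] = 2.5 + (0.58)·(1.9/4.4)·(-9.4 − (-6.9)) = 2.5 + (0.25045)·(-2.5) = 1.8739.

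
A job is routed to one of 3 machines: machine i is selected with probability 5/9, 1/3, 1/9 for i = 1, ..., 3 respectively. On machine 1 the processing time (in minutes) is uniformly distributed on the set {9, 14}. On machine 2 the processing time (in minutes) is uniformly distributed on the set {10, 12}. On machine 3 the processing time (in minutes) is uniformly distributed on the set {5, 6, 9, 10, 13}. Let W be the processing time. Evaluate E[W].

E[W | machine 1] = (9+14)/2 = 23/2.
E[W | machine 2] = (10+12)/2 = 11.
E[W | machine 3] = (5+6+9+10+13)/5 = 43/5.
E[W] = (5/9)·(23/2) + (1/3)·(11) + (1/9)·(43/5) = 991/90.

991/90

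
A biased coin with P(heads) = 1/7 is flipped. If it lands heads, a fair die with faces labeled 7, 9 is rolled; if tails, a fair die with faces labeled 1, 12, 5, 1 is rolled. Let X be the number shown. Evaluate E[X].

E[X | heads] = (7+9)/2 = 8.
E[X | tails] = (1+12+5+1)/4 = 19/4.
E[X] = (1/7)·(8) + (6/7)·(19/4) = 73/14.

73/14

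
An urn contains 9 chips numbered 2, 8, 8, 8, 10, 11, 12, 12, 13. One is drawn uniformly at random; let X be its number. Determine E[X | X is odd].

P(X is odd) = 2/9.
Σ over the event: 11·1/9 + 13·1/9 = 8/3.
E[X | X is odd] = (8/3) / (2/9) = 12.

12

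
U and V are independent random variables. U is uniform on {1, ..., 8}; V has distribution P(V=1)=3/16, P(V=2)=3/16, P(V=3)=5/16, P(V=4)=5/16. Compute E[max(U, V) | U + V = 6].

31/8

P(U + V = 6) = 1/8.
Summing max(U,V)·P(x,y) over outcomes with U + V = 6 gives 31/64.
E[max(U, V) | U + V = 6] = (31/64) / (1/8) = 31/8.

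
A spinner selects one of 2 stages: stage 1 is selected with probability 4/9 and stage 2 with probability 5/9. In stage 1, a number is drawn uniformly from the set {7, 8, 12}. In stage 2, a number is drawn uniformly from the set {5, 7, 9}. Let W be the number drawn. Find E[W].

E[W | stage 1] = (7+8+12)/3 = 9.
E[W | stage 2] = (5+7+9)/3 = 7.
E[W] = (4/9)·(9) + (5/9)·(7) = 71/9.

71/9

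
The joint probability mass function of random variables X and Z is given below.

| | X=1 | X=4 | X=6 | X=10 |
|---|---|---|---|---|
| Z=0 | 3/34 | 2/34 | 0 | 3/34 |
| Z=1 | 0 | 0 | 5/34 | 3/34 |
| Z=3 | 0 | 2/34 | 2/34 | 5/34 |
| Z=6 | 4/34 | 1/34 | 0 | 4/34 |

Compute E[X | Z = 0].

41/8

P(Z = 0) = 4/17.
Summing X·P(X=x,Z=y) over the conditioning event gives 41/34.
E[X | Z = 0] = (41/34) / (4/17) = 41/8.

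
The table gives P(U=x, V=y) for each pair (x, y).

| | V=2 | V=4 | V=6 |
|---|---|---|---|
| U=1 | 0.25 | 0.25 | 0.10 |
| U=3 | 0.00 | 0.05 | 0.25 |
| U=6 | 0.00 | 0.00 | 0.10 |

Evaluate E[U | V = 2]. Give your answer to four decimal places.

P(V = 2) = 0.25.
Σ U·P over the event = 1·(0.25) = 0.25.
E[U | V = 2] = (0.25) / (0.25) = 1.0000.

1.0000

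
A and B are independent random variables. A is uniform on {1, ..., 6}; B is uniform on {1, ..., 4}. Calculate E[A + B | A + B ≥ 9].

28/3

Outcomes with A + B ≥ 9: (5,4), (6,3), (6,4), each with probability 1/24.
E[A + B | A + B ≥ 9] = (9 + 9 + 10) / 3 = 28/3.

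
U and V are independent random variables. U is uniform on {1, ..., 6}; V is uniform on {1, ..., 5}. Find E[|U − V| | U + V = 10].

Outcomes with U + V = 10: (5,5), (6,4), each with probability 1/30.
E[|U − V| | U + V = 10] = (0 + 2) / 2 = 1.

1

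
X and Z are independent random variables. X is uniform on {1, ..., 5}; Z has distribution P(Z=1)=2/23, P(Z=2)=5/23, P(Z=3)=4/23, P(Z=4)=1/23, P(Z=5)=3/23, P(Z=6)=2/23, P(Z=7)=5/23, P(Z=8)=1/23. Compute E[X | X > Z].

P(X > Z) = 32/115.
Summing X·P(x,y) over outcomes with X > Z gives 129/115.
E[X | X > Z] = (129/115) / (32/115) = 129/32.

129/32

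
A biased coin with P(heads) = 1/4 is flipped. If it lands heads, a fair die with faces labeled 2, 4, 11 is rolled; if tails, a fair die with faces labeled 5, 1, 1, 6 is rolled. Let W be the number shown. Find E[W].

E[W | heads] = (2+4+11)/3 = 17/3.
E[W | tails] = (5+1+1+6)/4 = 13/4.
By the law of total expectation,
E[W] = (1/4)·(17/3) + (3/4)·(13/4) = 185/48.

185/48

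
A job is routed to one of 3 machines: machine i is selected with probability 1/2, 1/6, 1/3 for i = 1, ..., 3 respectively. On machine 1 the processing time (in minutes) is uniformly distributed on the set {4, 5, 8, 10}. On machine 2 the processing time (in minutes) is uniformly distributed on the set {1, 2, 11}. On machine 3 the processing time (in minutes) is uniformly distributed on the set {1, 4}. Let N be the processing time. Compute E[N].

359/72

E[N | machine 1] = (4+5+8+10)/4 = 27/4.
E[N | machine 2] = (1+2+11)/3 = 14/3.
E[N | machine 3] = (1+4)/2 = 5/2.
By the law of total expectation,
E[N] = (1/2)·(27/4) + (1/6)·(14/3) + (1/3)·(5/2) = 359/72.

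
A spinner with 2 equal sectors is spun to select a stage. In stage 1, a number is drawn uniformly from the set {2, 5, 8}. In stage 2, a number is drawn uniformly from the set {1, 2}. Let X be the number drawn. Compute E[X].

13/4

E[X | stage 1] = (2+5+8)/3 = 5.
E[X | stage 2] = (1+2)/2 = 3/2.
E[X] = (1/2)·(5) + (1/2)·(3/2) = 13/4.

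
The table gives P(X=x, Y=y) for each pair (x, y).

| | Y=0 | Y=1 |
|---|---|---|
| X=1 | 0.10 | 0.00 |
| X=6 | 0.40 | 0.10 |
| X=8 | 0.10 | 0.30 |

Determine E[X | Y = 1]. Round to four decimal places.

7.5000

P(Y = 1) = 0.40.
Σ X·P over the event = 6·(0.10) + 8·(0.30) = 3.00.
E[X | Y = 1] = (3.00) / (0.40) = 7.5000.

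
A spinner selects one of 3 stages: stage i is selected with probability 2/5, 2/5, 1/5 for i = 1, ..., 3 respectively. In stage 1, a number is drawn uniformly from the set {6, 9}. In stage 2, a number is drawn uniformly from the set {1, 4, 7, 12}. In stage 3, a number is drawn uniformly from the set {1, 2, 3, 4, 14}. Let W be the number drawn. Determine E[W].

E[W | stage 1] = (6+9)/2 = 15/2.
E[W | stage 2] = (1+4+7+12)/4 = 6.
E[W | stage 3] = (1+2+3+4+14)/5 = 24/5.
By the law of total expectation,
E[W] = (2/5)·(15/2) + (2/5)·(6) + (1/5)·(24/5) = 159/25.

159/25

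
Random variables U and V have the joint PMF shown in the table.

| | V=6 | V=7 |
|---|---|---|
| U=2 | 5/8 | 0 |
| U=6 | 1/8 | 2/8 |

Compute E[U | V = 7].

P(V = 7) = 1/4.
Σ U·P over the event = 6·(2/8) = 3/2.
E[U | V = 7] = (3/2) / (1/4) = 6.

6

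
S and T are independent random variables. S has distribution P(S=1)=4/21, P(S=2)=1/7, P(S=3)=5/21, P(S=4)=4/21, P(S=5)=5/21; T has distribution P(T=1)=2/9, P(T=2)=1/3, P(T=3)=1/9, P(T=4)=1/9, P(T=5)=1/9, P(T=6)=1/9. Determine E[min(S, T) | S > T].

11/6

P(S > T) = 10/21.
Summing min(S,T)·P(x,y) over outcomes with S > T gives 55/63.
E[min(S, T) | S > T] = (55/63) / (10/21) = 11/6.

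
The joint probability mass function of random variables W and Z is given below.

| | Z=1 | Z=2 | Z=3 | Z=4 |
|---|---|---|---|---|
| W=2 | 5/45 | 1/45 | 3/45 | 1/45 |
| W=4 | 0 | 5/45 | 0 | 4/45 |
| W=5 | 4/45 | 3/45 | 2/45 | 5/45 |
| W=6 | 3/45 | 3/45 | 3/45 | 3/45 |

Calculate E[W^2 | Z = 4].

301/13

P(Z = 4) = 13/45.
Σ W^2·P over the event = 4·(1/45) + 16·(4/45) + 25·(5/45) + 36·(3/45) = 301/45.
E[W^2 | Z = 4] = (301/45) / (13/45) = 301/13.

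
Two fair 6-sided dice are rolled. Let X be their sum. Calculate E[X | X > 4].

116/15

P(X > 4) = 5/6.
Σ over the event: 5·1/9 + 6·5/36 + 7·1/6 + 8·5/36 + 9·1/9 + 10·1/12 + 11·1/18 + 12·1/36 = 58/9.
E[X | X > 4] = (58/9) / (5/6) = 116/15.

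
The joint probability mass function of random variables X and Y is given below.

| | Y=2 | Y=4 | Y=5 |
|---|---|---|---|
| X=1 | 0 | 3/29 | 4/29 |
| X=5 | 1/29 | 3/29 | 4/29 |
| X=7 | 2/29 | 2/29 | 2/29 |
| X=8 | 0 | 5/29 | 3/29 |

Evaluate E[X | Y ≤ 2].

P(Y ≤ 2) = 3/29.
Σ X·P over the event = 5·(1/29) + 7·(2/29) = 19/29.
E[X | Y ≤ 2] = (19/29) / (3/29) = 19/3.

19/3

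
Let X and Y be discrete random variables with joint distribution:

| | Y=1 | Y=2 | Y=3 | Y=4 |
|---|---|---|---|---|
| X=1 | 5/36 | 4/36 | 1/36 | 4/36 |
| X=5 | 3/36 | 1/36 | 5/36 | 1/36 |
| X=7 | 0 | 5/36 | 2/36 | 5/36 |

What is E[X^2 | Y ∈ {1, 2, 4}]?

P(Y ∈ {1, 2, 4}) = 7/9.
Σ X^2·P over the event = 1·(5/36) + 1·(4/36) + 1·(4/36) + 25·(3/36) + 25·(1/36) + 25·(1/36) + 49·(5/36) + 49·(5/36) = 157/9.
E[X^2 | Y ∈ {1, 2, 4}] = (157/9) / (7/9) = 157/7.

157/7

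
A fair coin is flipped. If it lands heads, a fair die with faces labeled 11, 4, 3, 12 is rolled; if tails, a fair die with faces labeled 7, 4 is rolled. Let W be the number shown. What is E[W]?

E[W | heads] = (11+4+3+12)/4 = 15/2.
E[W | tails] = (7+4)/2 = 11/2.
By the law of total expectation,
E[W] = (1/2)·(15/2) + (1/2)·(11/2) = 13/2.

13/2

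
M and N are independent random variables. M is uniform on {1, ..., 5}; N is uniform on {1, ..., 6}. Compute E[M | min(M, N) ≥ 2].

7/2

P(min(M, N) ≥ 2) = 2/3.
Summing M·P(x,y) over outcomes with min(M, N) ≥ 2 gives 7/3.
E[M | min(M, N) ≥ 2] = (7/3) / (2/3) = 7/2.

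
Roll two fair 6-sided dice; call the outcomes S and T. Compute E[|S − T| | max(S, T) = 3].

6/5

Outcomes with max(S, T) = 3: (1,3), (2,3), (3,1), (3,2), (3,3), each with probability 1/36.
E[|S − T| | max(S, T) = 3] = (2 + 1 + 2 + 1 + 0) / 5 = 6/5.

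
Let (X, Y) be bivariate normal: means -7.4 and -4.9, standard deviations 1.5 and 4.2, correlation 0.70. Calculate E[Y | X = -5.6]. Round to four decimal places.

-1.3720

For a bivariate normal, E[Y | X=x] = μ_Y + ρ·(σ_Y/σ_X)·(x − μ_X).
E[Y | X=-5.6] = -4.9 + (0.70)·(4.2/1.5)·(-5.6 − (-7.4)) = -4.9 + (1.96)·(1.8) = -1.3720.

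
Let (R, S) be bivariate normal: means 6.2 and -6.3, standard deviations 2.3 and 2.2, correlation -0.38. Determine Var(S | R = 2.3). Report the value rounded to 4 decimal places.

4.1411

The conditional variance in a bivariate normal is σ_S²(1 − ρ²), independent of x.
Var(S | R=2.3) = (2.2)²·(1 − (-0.38)²) = 4.84·0.8556 = 4.1411.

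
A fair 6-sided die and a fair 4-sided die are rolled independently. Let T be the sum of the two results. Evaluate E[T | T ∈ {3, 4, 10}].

14/3

P(T ∈ {3, 4, 10}) = 1/4.
Σ over the event: 3·1/12 + 4·1/8 + 10·1/24 = 7/6.
E[T | T ∈ {3, 4, 10}] = (7/6) / (1/4) = 14/3.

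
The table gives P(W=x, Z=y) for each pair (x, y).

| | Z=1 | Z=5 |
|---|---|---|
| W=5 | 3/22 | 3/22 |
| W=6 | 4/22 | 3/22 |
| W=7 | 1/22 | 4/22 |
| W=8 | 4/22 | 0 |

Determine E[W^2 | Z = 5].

P(Z = 5) = 5/11.
Σ W^2·P over the event = 25·(3/22) + 36·(3/22) + 49·(4/22) = 379/22.
E[W^2 | Z = 5] = (379/22) / (5/11) = 379/10.

379/10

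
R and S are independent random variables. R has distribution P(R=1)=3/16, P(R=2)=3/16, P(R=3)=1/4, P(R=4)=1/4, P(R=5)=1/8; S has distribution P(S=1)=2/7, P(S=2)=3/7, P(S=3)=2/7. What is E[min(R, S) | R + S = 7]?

P(R + S = 7) = 1/8.
Summing min(R,S)·P(x,y) over outcomes with R + S = 7 gives 9/28.
E[min(R, S) | R + S = 7] = (9/28) / (1/8) = 18/7.

18/7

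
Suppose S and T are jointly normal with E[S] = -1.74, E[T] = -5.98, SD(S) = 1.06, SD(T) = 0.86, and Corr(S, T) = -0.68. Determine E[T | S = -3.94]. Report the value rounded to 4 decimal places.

For a bivariate normal, E[T | S=x] = μ_T + ρ·(σ_T/σ_S)·(x − μ_S).
E[T | S=-3.94] = -5.98 + (-0.68)·(0.86/1.06)·(-3.94 − (-1.74)) = -5.98 + (-0.5517)·(-2.2) = -4.7663.

-4.7663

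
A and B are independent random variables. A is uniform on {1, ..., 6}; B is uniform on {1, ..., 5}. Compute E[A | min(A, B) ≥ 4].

5

P(min(A, B) ≥ 4) = 1/5.
Summing A·P(x,y) over outcomes with min(A, B) ≥ 4 gives 1.
E[A | min(A, B) ≥ 4] = (1) / (1/5) = 5.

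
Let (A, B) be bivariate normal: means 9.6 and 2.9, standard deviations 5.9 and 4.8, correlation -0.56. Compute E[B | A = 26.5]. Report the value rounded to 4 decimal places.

-4.7995

E[B | A=x] = μ_B + ρ(σ_B/σ_A)(x − μ_A) for jointly normal variables.
E[B | A=26.5] = 2.9 + (-0.56)·(4.8/5.9)·(26.5 − (9.6)) = 2.9 + (-0.45559)·(16.9) = -4.7995.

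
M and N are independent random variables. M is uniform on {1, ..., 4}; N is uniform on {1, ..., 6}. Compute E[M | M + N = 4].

Outcomes with M + N = 4: (1,3), (2,2), (3,1), each with probability 1/24.
E[M | M + N = 4] = (1 + 2 + 3) / 3 = 2.

2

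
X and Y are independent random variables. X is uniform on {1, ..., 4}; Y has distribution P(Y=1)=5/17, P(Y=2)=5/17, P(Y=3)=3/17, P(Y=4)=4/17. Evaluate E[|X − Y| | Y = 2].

1

P(Y = 2) = 5/17.
Summing |X−Y|·P(x,y) over outcomes with Y = 2 gives 5/17.
E[|X − Y| | Y = 2] = (5/17) / (5/17) = 1.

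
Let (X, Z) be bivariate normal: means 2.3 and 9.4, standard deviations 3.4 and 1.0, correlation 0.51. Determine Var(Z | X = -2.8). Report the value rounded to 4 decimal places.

Var(Z | X=x) = (1 − ρ²)·σ_Z².
Var(Z | X=-2.8) = (1.0)²·(1 − (0.51)²) = 1·0.7399 = 0.7399.

0.7399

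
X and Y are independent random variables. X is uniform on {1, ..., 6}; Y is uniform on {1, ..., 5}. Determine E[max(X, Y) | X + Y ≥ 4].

P(X + Y ≥ 4) = 9/10.
Summing max(X,Y)·P(x,y) over outcomes with X + Y ≥ 4 gives 4.
E[max(X, Y) | X + Y ≥ 4] = (4) / (9/10) = 40/9.

40/9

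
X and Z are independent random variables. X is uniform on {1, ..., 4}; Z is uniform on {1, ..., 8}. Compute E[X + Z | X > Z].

5

Outcomes with X > Z: (2,1), (3,1), (3,2), (4,1), (4,2), (4,3), each with probability 1/32.
E[X + Z | X > Z] = (3 + 4 + 5 + 5 + 6 + 7) / 6 = 5.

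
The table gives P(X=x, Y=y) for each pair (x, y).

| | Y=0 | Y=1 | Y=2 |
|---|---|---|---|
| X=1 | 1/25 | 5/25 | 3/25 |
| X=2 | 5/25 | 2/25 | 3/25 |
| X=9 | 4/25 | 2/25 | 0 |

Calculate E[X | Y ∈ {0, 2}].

7/2

P(Y ∈ {0, 2}) = 16/25.
Σ X·P over the event = 1·(1/25) + 1·(3/25) + 2·(5/25) + 2·(3/25) + 9·(4/25) = 56/25.
E[X | Y ∈ {0, 2}] = (56/25) / (16/25) = 7/2.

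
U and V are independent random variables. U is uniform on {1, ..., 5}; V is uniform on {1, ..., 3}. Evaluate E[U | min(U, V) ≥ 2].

P(min(U, V) ≥ 2) = 8/15.
Summing U·P(x,y) over outcomes with min(U, V) ≥ 2 gives 28/15.
E[U | min(U, V) ≥ 2] = (28/15) / (8/15) = 7/2.

7/2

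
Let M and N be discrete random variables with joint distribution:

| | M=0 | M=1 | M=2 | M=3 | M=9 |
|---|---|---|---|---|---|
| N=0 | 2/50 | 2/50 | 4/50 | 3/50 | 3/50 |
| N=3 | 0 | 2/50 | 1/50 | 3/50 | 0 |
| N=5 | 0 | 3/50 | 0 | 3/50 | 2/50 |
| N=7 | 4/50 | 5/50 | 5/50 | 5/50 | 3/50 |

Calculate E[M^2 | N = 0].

P(N = 0) = 7/25.
Σ M^2·P over the event = 0·(2/50) + 1·(2/50) + 4·(4/50) + 9·(3/50) + 81·(3/50) = 144/25.
E[M^2 | N = 0] = (144/25) / (7/25) = 144/7.

144/7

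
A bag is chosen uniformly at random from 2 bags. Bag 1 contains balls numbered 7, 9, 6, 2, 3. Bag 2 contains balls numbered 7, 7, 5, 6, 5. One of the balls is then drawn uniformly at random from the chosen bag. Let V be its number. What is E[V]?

E[V | bag 1] = (7+9+6+2+3)/5 = 27/5.
E[V | bag 2] = (7+7+5+6+5)/5 = 6.
E[V] = (1/2)·(27/5) + (1/2)·(6) = 57/10.

57/10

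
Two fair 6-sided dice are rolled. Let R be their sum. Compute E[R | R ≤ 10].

218/33

P(R ≤ 10) = 11/12.
E[R | R ≤ 10] = (109/18) / (11/12) = 218/33.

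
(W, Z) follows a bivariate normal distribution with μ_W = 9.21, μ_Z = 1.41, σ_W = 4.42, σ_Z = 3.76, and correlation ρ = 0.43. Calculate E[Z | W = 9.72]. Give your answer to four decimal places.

For a bivariate normal, E[Z | W=x] = μ_Z + ρ·(σ_Z/σ_W)·(x − μ_W).
E[Z | W=9.72] = 1.41 + (0.43)·(3.76/4.42)·(9.72 − (9.21)) = 1.41 + (0.36579)·(0.51) = 1.5966.

1.5966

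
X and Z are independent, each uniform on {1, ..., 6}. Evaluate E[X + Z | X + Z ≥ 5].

116/15

P(X + Z ≥ 5) = 5/6.
Summing (X+Z)·P(x,y) over outcomes with X + Z ≥ 5 gives 58/9.
E[X + Z | X + Z ≥ 5] = (58/9) / (5/6) = 116/15.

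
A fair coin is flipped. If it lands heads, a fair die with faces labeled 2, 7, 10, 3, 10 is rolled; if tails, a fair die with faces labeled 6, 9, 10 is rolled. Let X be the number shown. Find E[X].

221/30

E[X | heads] = (2+7+10+3+10)/5 = 32/5.
E[X | tails] = (6+9+10)/3 = 25/3.
By the law of total expectation,
E[X] = (1/2)·(32/5) + (1/2)·(25/3) = 221/30.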